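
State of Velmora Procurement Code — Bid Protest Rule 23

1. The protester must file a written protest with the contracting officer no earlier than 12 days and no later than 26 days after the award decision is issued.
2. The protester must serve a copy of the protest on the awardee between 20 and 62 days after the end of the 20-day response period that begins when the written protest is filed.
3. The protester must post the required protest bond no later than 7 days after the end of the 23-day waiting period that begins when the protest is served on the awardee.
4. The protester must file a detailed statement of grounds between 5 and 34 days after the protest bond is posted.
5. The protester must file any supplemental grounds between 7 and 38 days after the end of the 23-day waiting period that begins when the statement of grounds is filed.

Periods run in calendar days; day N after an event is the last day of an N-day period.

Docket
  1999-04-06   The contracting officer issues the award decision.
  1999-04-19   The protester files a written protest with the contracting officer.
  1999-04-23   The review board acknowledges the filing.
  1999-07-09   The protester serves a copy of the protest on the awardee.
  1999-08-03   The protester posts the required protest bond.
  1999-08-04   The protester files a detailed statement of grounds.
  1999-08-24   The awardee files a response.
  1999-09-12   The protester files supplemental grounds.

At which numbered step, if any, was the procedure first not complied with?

Step 1: the window is 12–26 days after 1999-04-06 (when the award decision is issued), so 1999-04-18 through 1999-05-02; done 1999-04-19 — within the window.
Step 2: the window is 20–62 days after 1999-05-09 (end of the 20-day response period, which began when the written protest is filed on 1999-04-19), so 1999-05-29 through 1999-07-10; 1999-07-09 falls inside that range.
Step 3: 7 days after 1999-08-01 (end of the 23-day waiting period, which began when the protest is served on the awardee on 1999-07-09) is 1999-08-08; done 1999-08-03 — timely.
Step 4: the window is 5–34 days after 1999-08-03 (when the protest bond is posted), so 1999-08-08 through 1999-09-06; 1999-08-04 is 4 days too early.
The procedure was therefore not followed at step 4.

Step 4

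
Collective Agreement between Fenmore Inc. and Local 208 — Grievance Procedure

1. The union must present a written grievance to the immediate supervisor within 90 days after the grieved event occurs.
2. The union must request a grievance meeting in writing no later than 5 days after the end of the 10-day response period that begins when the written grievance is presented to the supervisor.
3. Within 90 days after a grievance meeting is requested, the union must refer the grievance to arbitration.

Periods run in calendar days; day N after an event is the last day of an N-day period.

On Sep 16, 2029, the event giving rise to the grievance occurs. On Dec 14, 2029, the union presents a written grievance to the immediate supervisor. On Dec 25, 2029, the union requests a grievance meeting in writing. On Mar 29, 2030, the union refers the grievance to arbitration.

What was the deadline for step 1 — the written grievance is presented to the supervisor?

Step 1 runs from Sep 16, 2029, when the grieved event occurs. 90 days after Sep 16, 2029 is Dec 15, 2029.

Dec 15, 2029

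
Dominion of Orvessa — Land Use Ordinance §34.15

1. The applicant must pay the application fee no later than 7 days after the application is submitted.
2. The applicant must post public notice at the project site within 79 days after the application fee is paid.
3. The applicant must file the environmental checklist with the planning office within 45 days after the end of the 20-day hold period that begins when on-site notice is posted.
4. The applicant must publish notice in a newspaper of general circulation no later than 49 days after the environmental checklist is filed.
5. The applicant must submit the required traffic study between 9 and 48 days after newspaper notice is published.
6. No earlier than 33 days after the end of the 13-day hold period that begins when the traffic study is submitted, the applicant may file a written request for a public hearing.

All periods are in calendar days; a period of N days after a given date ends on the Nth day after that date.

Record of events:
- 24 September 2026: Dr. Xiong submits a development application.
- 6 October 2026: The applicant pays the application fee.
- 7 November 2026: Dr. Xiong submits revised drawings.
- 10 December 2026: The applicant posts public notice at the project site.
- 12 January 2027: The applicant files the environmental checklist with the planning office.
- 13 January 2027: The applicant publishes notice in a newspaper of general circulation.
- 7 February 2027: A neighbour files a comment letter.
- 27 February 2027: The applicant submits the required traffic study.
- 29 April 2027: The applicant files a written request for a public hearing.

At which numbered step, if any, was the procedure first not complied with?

Step 1 — counting 7 days from 24 September 2026 (when the application is submitted) gives a deadline of 1 October 2026; 6 October 2026 misses that deadline by 5 days.
That is the first point of non-compliance.

Step 1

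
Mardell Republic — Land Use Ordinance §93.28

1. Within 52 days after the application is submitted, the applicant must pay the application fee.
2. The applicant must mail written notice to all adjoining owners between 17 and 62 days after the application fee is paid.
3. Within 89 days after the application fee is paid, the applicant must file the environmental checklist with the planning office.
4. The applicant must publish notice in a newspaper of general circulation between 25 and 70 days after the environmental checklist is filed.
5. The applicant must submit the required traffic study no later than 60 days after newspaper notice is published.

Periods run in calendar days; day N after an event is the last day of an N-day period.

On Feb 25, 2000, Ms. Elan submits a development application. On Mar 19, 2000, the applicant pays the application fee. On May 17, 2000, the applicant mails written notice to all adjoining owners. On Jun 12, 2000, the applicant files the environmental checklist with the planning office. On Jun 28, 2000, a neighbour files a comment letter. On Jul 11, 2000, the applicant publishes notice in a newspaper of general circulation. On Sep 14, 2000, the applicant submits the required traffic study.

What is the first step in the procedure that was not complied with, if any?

Step 5

Step 1 — counting 52 days from Feb 25, 2000 (when the application is submitted) gives a deadline of Apr 17, 2000; done Mar 19, 2000 — timely.
Step 2 — 17 and 62 days from Mar 19, 2000 (when the application fee is paid) are Apr 5, 2000 and May 20, 2000 respectively; May 17, 2000 falls inside that range.
Step 3 — counting 89 days from Mar 19, 2000 (when the application fee is paid) gives a deadline of Jun 16, 2000; completed Jun 12, 2000, before the deadline.
Step 4 — 25 and 70 days from Jun 12, 2000 (when the environmental checklist is filed) are Jul 7, 2000 and Aug 21, 2000 respectively; done Jul 11, 2000, which is between those dates.
Step 5 — counting 60 days from Jul 11, 2000 (when newspaper notice is published) gives a deadline of Sep 9, 2000; not done until Sep 14, 2000, 5 days after the deadline.
The analysis stops there.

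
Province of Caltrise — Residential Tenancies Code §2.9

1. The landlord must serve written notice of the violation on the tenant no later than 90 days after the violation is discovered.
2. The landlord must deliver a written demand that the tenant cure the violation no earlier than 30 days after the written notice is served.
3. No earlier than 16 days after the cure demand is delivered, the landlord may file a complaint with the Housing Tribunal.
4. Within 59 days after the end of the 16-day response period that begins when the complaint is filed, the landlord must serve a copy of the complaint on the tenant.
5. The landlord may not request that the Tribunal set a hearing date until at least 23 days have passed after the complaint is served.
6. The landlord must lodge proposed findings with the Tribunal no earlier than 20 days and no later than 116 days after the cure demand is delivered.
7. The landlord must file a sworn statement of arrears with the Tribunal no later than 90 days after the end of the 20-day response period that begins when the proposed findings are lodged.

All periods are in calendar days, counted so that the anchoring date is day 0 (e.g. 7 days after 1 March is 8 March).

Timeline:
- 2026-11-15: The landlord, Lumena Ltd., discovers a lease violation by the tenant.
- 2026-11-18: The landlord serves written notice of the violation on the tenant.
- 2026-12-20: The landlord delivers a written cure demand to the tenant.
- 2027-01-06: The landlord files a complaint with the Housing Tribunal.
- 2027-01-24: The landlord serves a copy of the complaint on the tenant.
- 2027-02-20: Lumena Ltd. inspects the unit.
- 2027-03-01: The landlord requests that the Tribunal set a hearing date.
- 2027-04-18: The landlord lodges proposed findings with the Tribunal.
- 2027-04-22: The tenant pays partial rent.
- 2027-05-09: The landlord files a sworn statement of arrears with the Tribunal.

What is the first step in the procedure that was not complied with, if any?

Step 6

(1) due by 2026-11-15 + 90 days = 2027-02-13; completed 2026-11-18, before the deadline.
(2) permitted from 2026-11-18 + 30 days = 2026-12-18 onward; done 2026-12-20, after the minimum wait.
(3) permitted from 2026-12-20 + 16 days = 2027-01-05 onward; done 2027-01-06, after the minimum wait.
(4) due by 2027-01-22 + 59 days = 2027-03-22; done 2027-01-24 — timely.
(5) permitted from 2027-01-24 + 23 days = 2027-02-16 onward; done 2027-03-01 — permitted.
(6) the permitted window runs from 2026-12-20 + 20 = 2027-01-09 to 2026-12-20 + 116 = 2027-04-15; 2027-04-18 is 3 days past the end of the window.
Later steps need not be reached.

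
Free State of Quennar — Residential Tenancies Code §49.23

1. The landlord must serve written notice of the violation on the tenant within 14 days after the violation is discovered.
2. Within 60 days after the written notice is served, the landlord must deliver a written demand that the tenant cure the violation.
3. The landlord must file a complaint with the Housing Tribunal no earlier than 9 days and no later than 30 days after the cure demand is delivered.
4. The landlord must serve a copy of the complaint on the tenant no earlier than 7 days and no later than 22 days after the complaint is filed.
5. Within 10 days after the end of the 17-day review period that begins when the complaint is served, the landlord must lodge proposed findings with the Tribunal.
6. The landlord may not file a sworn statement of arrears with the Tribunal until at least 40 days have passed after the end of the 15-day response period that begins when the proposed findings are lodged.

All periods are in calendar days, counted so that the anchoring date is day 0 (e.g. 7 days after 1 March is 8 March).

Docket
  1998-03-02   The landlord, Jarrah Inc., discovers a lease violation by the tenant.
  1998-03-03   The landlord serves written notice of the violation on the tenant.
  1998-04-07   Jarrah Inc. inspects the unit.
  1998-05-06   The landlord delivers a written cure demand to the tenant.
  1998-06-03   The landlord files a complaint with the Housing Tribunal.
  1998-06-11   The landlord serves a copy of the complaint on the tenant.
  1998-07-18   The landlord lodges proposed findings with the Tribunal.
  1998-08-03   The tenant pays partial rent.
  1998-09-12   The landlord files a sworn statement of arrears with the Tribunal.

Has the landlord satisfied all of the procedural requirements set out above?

No

(1) due by 1998-03-02 + 14 days = 1998-03-16; completed 1998-03-03, before the deadline.
(2) due by 1998-03-03 + 60 days = 1998-05-02; done 1998-05-06 — 4 days late.
That is the first point of non-compliance.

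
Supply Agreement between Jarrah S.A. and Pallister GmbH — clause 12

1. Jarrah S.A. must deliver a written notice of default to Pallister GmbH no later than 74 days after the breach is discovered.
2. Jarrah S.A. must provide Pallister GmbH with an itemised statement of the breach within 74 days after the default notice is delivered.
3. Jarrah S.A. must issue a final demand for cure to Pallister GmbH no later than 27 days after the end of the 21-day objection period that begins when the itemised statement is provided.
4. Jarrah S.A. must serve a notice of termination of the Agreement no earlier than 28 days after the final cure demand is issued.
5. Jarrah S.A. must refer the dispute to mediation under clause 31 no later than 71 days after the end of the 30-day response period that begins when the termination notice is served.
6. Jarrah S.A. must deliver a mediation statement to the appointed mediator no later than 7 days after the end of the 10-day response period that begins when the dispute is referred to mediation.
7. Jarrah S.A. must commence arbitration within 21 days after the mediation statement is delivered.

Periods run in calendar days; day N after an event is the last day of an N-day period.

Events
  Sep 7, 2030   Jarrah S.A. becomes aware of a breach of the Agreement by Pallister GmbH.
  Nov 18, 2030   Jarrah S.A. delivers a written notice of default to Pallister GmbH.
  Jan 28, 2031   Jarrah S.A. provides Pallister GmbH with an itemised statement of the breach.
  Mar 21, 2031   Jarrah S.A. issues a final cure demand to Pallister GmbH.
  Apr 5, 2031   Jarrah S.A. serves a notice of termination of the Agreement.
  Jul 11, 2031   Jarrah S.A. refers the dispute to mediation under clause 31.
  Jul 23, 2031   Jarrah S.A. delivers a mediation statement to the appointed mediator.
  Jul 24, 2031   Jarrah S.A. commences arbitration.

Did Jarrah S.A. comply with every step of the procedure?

No

(1) due by Sep 7, 2030 + 74 days = Nov 20, 2030; completed Nov 18, 2030, before the deadline.
(2) due by Nov 18, 2030 + 74 days = Jan 31, 2031; completed Jan 28, 2031, before the deadline.
(3) due by Feb 18, 2031 + 27 days = Mar 17, 2031; not done until Mar 21, 2031, 4 days after the deadline.
The analysis stops there.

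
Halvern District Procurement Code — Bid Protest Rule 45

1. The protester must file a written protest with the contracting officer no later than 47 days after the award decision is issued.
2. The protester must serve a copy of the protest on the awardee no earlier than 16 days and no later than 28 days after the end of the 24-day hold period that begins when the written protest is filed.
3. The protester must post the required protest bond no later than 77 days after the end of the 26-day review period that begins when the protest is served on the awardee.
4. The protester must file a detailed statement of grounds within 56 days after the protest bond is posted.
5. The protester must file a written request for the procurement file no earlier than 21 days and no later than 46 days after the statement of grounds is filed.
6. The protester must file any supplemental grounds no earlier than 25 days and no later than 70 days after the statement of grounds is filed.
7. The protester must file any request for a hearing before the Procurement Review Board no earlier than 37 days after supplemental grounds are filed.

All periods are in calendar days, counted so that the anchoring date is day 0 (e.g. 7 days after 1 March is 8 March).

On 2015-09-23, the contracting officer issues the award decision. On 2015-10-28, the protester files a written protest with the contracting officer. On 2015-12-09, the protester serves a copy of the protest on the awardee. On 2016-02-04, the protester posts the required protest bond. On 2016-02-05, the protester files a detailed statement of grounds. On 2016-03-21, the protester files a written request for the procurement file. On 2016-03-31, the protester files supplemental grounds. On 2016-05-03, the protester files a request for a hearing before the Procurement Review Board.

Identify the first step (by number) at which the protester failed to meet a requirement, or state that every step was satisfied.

Step 1 — counting 47 days from 2015-09-23 (when the award decision is issued) gives a deadline of 2015-11-09; done 2015-10-28 — timely.
Step 2 — 16 and 28 days from 2015-11-21 (end of the 24-day hold period, which began when the written protest is filed on 2015-10-28) are 2015-12-07 and 2015-12-19 respectively; 2015-12-09 falls inside that range.
Step 3 — counting 77 days from 2016-01-04 (end of the 26-day review period, which began when the protest is served on the awardee on 2015-12-09) gives a deadline of 2016-03-21; done 2016-02-04 — timely.
Step 4 — counting 56 days from 2016-02-04 (when the protest bond is posted) gives a deadline of 2016-03-31; completed 2016-02-05, before the deadline.
Step 5 — 21 and 46 days from 2016-02-05 (when the statement of grounds is filed) are 2016-02-26 and 2016-03-22 respectively; done 2016-03-21, which is between those dates.
Step 6 — 25 and 70 days from 2016-02-05 (when the statement of grounds is filed) are 2016-03-01 and 2016-04-15 respectively; done 2016-03-31 — within the window.
Step 7 — must wait 37 days from 2016-03-31 (when supplemental grounds are filed), so not before 2016-05-07; acted on 2016-05-03, 4 days prematurely.

Step 7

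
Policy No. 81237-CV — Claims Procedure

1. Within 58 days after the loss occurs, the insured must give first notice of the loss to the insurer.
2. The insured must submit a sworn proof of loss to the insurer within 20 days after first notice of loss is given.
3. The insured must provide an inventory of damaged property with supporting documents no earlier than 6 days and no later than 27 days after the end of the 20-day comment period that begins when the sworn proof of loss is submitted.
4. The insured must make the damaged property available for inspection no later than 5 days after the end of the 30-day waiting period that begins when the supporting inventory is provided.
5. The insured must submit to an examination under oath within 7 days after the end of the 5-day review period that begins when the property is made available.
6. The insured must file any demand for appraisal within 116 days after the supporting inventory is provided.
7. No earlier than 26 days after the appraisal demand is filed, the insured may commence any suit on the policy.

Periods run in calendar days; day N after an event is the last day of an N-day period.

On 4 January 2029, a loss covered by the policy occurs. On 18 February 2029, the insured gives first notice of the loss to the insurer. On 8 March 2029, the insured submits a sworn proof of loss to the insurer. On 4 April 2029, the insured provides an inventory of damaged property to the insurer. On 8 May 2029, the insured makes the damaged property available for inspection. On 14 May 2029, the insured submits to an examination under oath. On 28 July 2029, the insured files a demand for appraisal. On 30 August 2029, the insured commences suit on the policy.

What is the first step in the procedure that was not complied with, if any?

None — every step was satisfied

Step 1: 58 days after 4 January 2029 (when the loss occurs) is 3 March 2029; 18 February 2029 is within that limit.
Step 2: 20 days after 18 February 2029 (when first notice of loss is given) is 10 March 2029; completed 8 March 2029, before the deadline.
Step 3: the window is 6–27 days after 28 March 2029 (end of the 20-day comment period, which began when the sworn proof of loss is submitted on 8 March 2029), so 3 April 2029 through 24 April 2029; 4 April 2029 falls inside that range.
Step 4: 5 days after 4 May 2029 (end of the 30-day waiting period, which began when the supporting inventory is provided on 4 April 2029) is 9 May 2029; completed 8 May 2029, before the deadline.
Step 5: 7 days after 13 May 2029 (end of the 5-day review period, which began when the property is made available on 8 May 2029) is 20 May 2029; 14 May 2029 is within that limit.
Step 6: 116 days after 4 April 2029 (when the supporting inventory is provided) is 29 July 2029; completed 28 July 2029, before the deadline.
Step 7: the earliest permitted date is 26 days after 28 July 2029 (when the appraisal demand is filed), i.e. 23 August 2029; done 30 August 2029 — permitted.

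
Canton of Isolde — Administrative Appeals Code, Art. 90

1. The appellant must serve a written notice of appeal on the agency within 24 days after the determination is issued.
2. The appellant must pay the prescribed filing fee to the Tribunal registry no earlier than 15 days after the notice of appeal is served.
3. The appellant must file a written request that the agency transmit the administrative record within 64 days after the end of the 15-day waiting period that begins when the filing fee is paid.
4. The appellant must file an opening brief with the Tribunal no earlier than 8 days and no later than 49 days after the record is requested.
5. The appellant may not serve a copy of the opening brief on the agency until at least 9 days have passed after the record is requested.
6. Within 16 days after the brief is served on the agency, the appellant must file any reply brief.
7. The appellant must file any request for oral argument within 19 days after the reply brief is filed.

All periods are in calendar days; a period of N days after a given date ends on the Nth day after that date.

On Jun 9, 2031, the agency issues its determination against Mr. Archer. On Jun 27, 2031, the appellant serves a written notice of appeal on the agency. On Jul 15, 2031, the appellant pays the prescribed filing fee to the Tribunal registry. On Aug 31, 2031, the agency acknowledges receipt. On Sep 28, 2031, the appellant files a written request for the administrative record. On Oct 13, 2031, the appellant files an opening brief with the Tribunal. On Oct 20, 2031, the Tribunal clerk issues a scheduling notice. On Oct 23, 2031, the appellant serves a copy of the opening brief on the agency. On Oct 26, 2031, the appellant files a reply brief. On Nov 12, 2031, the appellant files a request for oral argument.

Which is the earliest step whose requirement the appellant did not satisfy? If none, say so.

Step 1 — counting 24 days from Jun 9, 2031 (when the determination is issued) gives a deadline of Jul 3, 2031; Jun 27, 2031 is within that limit.
Step 2 — must wait 15 days from Jun 27, 2031 (when the notice of appeal is served), so not before Jul 12, 2031; Jul 15, 2031 is on or after that date.
Step 3 — counting 64 days from Jul 30, 2031 (end of the 15-day waiting period, which began when the filing fee is paid on Jul 15, 2031) gives a deadline of Oct 2, 2031; done Sep 28, 2031 — timely.
Step 4 — 8 and 49 days from Sep 28, 2031 (when the record is requested) are Oct 6, 2031 and Nov 16, 2031 respectively; done Oct 13, 2031, which is between those dates.
Step 5 — must wait 9 days from Sep 28, 2031 (when the record is requested), so not before Oct 7, 2031; done Oct 23, 2031 — permitted.
Step 6 — counting 16 days from Oct 23, 2031 (when the brief is served on the agency) gives a deadline of Nov 8, 2031; Oct 26, 2031 is within that limit.
Step 7 — counting 19 days from Oct 26, 2031 (when the reply brief is filed) gives a deadline of Nov 14, 2031; done Nov 12, 2031 — timely.

None — every step was satisfied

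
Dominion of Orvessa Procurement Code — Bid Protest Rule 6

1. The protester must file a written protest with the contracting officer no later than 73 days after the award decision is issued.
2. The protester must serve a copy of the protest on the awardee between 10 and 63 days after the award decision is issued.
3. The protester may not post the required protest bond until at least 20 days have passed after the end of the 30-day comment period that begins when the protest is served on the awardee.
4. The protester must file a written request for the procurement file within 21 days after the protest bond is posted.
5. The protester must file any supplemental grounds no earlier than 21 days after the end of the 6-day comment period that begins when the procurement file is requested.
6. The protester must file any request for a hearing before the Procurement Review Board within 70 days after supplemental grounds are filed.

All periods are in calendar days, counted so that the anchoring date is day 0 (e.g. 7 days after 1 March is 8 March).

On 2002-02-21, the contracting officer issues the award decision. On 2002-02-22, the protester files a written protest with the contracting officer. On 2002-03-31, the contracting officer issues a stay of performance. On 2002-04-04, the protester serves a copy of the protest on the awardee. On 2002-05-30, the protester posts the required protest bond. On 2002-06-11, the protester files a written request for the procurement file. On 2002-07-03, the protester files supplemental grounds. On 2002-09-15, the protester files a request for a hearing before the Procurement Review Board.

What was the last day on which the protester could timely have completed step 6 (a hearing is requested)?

Step 6 runs from 2002-07-03, when supplemental grounds are filed. 70 days after 2002-07-03 is 2002-09-11.

2002-09-11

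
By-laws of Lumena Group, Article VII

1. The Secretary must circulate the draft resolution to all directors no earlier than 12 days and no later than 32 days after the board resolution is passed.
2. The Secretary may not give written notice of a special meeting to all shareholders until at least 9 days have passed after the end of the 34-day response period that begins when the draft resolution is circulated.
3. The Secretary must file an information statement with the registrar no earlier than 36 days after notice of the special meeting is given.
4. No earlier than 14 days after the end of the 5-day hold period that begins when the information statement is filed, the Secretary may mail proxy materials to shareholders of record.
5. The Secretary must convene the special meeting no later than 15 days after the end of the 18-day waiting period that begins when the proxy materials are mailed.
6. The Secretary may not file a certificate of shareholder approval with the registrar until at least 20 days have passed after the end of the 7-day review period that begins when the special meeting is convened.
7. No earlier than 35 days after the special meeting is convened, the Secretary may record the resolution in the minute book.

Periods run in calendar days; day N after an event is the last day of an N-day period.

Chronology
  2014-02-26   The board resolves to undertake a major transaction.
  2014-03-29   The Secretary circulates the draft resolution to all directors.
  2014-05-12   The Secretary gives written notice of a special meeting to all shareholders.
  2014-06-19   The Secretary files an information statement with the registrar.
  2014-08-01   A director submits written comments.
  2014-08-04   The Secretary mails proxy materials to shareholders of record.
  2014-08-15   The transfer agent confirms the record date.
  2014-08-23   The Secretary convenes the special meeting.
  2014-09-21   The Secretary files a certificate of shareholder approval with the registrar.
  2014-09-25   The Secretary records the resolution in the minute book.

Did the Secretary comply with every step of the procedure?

Step 1 — 12 and 32 days from 2014-02-26 (when the board resolution is passed) are 2014-03-10 and 2014-03-30 respectively; done 2014-03-29 — within the window.
Step 2 — must wait 9 days from 2014-05-02 (end of the 34-day response period, which began when the draft resolution is circulated on 2014-03-29), so not before 2014-05-11; done 2014-05-12, after the minimum wait.
Step 3 — must wait 36 days from 2014-05-12 (when notice of the special meeting is given), so not before 2014-06-17; 2014-06-19 is on or after that date.
Step 4 — must wait 14 days from 2014-06-24 (end of the 5-day hold period, which began when the information statement is filed on 2014-06-19), so not before 2014-07-08; done 2014-08-04, after the minimum wait.
Step 5 — counting 15 days from 2014-08-22 (end of the 18-day waiting period, which began when the proxy materials are mailed on 2014-08-04) gives a deadline of 2014-09-06; completed 2014-08-23, before the deadline.
Step 6 — must wait 20 days from 2014-08-30 (end of the 7-day review period, which began when the special meeting is convened on 2014-08-23), so not before 2014-09-19; 2014-09-21 is on or after that date.
Step 7 — must wait 35 days from 2014-08-23 (when the special meeting is convened), so not before 2014-09-27; done 2014-09-25 — 2 days too early.
That is the first point of non-compliance.

No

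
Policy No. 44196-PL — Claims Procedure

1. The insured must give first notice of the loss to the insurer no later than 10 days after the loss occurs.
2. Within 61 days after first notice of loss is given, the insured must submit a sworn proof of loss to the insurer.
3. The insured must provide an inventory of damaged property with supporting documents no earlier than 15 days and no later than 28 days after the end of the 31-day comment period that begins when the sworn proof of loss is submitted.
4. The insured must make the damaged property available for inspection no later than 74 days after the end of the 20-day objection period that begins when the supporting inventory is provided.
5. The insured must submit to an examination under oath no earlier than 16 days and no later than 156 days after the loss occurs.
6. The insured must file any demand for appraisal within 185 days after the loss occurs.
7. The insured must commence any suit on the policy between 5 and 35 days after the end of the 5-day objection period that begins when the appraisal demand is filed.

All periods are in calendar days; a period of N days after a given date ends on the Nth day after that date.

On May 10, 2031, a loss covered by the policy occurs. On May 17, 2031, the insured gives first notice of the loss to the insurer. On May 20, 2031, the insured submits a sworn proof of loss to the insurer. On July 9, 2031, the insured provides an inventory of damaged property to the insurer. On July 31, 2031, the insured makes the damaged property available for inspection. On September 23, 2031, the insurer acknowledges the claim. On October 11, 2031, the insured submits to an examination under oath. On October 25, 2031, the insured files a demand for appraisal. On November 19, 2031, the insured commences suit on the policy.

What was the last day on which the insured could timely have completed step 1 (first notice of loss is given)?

Step 1 runs from May 10, 2031, when the loss occurs. 10 days after May 10, 2031 is May 20, 2031.

May 20, 2031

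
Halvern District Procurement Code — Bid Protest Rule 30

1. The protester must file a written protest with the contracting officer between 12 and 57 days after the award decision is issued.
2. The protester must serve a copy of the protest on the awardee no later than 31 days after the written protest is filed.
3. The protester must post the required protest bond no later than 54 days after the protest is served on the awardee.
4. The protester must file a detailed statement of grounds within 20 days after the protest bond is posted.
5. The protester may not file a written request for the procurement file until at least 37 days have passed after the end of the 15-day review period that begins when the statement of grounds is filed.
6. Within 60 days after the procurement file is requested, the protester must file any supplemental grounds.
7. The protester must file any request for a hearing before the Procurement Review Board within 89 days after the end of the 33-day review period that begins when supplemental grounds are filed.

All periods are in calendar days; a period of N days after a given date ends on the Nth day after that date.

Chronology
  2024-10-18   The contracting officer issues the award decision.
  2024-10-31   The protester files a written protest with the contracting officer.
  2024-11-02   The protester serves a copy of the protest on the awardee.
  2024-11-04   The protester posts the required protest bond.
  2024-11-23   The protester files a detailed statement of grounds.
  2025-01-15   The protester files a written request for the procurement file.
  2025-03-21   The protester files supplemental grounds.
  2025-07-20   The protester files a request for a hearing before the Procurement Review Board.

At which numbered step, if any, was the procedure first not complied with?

Step 1 — 12 and 57 days from 2024-10-18 (when the award decision is issued) are 2024-10-30 and 2024-12-14 respectively; 2024-10-31 falls inside that range.
Step 2 — counting 31 days from 2024-10-31 (when the written protest is filed) gives a deadline of 2024-12-01; 2024-11-02 is within that limit.
Step 3 — counting 54 days from 2024-11-02 (when the protest is served on the awardee) gives a deadline of 2024-12-26; done 2024-11-04 — timely.
Step 4 — counting 20 days from 2024-11-04 (when the protest bond is posted) gives a deadline of 2024-11-24; completed 2024-11-23, before the deadline.
Step 5 — must wait 37 days from 2024-12-08 (end of the 15-day review period, which began when the statement of grounds is filed on 2024-11-23), so not before 2025-01-14; done 2025-01-15 — permitted.
Step 6 — counting 60 days from 2025-01-15 (when the procurement file is requested) gives a deadline of 2025-03-16; 2025-03-21 misses that deadline by 5 days.
The procedure was therefore not followed at step 6.

Step 6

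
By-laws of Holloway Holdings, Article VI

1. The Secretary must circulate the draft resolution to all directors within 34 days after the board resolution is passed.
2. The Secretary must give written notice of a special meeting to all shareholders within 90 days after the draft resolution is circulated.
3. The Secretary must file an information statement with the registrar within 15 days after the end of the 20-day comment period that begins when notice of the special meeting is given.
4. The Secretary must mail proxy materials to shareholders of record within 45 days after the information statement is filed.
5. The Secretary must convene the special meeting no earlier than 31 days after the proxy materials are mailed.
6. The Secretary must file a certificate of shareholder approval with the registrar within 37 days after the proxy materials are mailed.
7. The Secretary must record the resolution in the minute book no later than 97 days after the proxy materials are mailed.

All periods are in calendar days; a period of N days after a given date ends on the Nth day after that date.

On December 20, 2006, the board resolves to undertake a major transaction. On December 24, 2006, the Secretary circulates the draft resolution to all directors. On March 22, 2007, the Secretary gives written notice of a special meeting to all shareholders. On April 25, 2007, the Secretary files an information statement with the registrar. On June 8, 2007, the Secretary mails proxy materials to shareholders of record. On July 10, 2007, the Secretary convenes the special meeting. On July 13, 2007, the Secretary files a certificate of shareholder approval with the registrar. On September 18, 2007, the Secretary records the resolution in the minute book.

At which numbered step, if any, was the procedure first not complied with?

Step 7

(1) due by December 20, 2006 + 34 days = January 23, 2007; done December 24, 2006 — timely.
(2) due by December 24, 2006 + 90 days = March 24, 2007; March 22, 2007 is within that limit.
(3) due by April 11, 2007 + 15 days = April 26, 2007; April 25, 2007 is within that limit.
(4) due by April 25, 2007 + 45 days = June 9, 2007; June 8, 2007 is within that limit.
(5) permitted from June 8, 2007 + 31 days = July 9, 2007 onward; done July 10, 2007, after the minimum wait.
(6) due by June 8, 2007 + 37 days = July 15, 2007; completed July 13, 2007, before the deadline.
(7) due by June 8, 2007 + 97 days = September 13, 2007; not done until September 18, 2007, 5 days after the deadline.
The procedure was therefore not followed at step 7.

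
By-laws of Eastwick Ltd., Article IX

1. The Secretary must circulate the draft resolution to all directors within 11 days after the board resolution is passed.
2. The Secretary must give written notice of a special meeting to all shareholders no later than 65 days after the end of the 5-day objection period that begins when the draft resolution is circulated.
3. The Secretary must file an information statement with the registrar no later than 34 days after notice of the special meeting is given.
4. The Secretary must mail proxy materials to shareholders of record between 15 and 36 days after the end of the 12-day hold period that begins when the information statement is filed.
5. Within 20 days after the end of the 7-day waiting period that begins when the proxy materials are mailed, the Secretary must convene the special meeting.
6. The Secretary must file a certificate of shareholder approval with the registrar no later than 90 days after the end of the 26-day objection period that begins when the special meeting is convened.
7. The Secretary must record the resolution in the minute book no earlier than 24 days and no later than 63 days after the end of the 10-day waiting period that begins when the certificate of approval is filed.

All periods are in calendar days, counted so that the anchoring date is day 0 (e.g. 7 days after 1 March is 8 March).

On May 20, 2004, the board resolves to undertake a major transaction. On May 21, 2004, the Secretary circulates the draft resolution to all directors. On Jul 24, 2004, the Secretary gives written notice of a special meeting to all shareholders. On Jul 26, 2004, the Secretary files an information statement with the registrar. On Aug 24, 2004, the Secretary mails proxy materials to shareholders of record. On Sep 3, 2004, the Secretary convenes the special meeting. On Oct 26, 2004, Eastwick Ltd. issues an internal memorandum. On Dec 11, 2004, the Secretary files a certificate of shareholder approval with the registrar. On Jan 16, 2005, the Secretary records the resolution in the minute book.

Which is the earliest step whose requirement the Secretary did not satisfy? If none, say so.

(1) due by May 20, 2004 + 11 days = May 31, 2004; done May 21, 2004 — timely.
(2) due by May 26, 2004 + 65 days = Jul 30, 2004; done Jul 24, 2004 — timely.
(3) due by Jul 24, 2004 + 34 days = Aug 27, 2004; done Jul 26, 2004 — timely.
(4) the permitted window runs from Aug 7, 2004 + 15 = Aug 22, 2004 to Aug 7, 2004 + 36 = Sep 12, 2004; Aug 24, 2004 falls inside that range.
(5) due by Aug 31, 2004 + 20 days = Sep 20, 2004; completed Sep 3, 2004, before the deadline.
(6) due by Sep 29, 2004 + 90 days = Dec 28, 2004; completed Dec 11, 2004, before the deadline.
(7) the permitted window runs from Dec 21, 2004 + 24 = Jan 14, 2005 to Dec 21, 2004 + 63 = Feb 22, 2005; done Jan 16, 2005 — within the window.

None — every step was satisfied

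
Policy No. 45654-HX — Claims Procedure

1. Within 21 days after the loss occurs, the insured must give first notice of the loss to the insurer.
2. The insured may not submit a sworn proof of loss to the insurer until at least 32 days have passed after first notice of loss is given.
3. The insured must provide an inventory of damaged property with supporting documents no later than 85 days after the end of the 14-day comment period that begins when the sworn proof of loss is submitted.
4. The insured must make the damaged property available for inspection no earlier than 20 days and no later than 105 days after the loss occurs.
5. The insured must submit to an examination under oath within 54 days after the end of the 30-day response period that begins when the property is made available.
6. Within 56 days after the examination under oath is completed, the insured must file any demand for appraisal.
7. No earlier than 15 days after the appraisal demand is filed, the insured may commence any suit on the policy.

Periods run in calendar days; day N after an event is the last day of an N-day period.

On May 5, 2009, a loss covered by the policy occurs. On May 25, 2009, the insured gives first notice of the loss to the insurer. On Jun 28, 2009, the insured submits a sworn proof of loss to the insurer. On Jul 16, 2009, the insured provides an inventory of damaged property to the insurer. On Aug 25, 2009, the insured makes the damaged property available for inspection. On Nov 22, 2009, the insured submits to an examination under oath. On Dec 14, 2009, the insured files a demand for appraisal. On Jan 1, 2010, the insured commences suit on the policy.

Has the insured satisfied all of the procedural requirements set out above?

No

Step 1: 21 days after May 5, 2009 (when the loss occurs) is May 26, 2009; done May 25, 2009 — timely.
Step 2: the earliest permitted date is 32 days after May 25, 2009 (when first notice of loss is given), i.e. Jun 26, 2009; done Jun 28, 2009, after the minimum wait.
Step 3: 85 days after Jul 12, 2009 (end of the 14-day comment period, which began when the sworn proof of loss is submitted on Jun 28, 2009) is Oct 5, 2009; Jul 16, 2009 is within that limit.
Step 4: the window is 20–105 days after May 5, 2009 (when the loss occurs), so May 25, 2009 through Aug 18, 2009; Aug 25, 2009 is 7 days past the end of the window.
The analysis stops there.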